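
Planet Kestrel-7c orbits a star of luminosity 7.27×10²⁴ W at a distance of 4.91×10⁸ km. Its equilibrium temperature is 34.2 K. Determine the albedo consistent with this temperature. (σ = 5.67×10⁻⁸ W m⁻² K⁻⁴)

A ≈ 0.87

d = 4.91×10⁸ km = 4.91×10¹¹ m.
Flux: S = L/(4πd²) = 7.27×10²⁴/(4π×(4.91×10¹¹)²) = 2.40 W m⁻².
From T_eq⁴ = S(1−A)/(4σ): 1−A = 4σT_eq⁴/S.
1−A = 4 × 5.67×10⁻⁸ × (34.2)⁴ / 2.40 = 0.129.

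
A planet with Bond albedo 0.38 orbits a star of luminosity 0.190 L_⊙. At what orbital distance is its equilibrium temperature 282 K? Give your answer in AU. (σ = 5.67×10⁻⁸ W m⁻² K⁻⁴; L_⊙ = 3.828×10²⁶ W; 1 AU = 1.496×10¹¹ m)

L = 0.190 × 3.828×10²⁶ = 7.27×10²⁵ W.
From T_eq⁴ = L(1−A)/(16πσd²): d = √[L(1−A)/(16πσT_eq⁴)].
d = √[7.27×10²⁵ × 0.62 / (16π × 5.67×10⁻⁸ × (282)⁴)] = 5.00×10¹⁰ m = 0.334 AU.

d ≈ 0.334 AU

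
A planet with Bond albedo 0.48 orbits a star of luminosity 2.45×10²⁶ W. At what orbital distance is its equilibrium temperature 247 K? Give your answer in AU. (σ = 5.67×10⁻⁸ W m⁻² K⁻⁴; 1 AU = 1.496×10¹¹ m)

From T_eq⁴ = L(1−A)/(16πσd²): d = √[L(1−A)/(16πσT_eq⁴)].
d = √[2.45×10²⁶ × 0.52 / (16π × 5.67×10⁻⁸ × (247)⁴)] = 1.10×10¹¹ m = 0.733 AU.

d ≈ 0.733 AU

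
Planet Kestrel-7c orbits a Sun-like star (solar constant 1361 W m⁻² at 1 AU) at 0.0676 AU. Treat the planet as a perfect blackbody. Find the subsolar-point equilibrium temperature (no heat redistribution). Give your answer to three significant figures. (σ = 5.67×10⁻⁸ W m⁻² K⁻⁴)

T_ss ≈ 1510 K

Flux at 0.0676 AU: S = 1361/0.0676² = 2.98×10⁵ W m⁻².
At the subsolar point the surface absorbs S(1−A) and emits σT⁴ per unit area — no factor of 4, since only the local patch is in balance.
T = [2.98×10⁵ × 1.00 / 5.67×10⁻⁸]^(1/4) = (5.25×10¹²)^(1/4) = 1510 K.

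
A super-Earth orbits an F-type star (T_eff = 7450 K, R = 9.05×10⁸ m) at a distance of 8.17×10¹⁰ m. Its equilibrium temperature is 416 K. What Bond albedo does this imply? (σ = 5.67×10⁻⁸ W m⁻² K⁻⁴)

L = 4πR_⋆²σT_⋆⁴ = 4π(9.05×10⁸)² × 5.67×10⁻⁸ × (7450)⁴ = 1.80×10²⁷ W.
S = L/(4πd²) = 2.14×10⁴ W m⁻².
From T_eq⁴ = S(1−A)/(4σ): 1−A = 4σT_eq⁴/S.
1−A = 4 × 5.67×10⁻⁸ × (416)⁴ / 2.14×10⁴ = 0.317.

A ≈ 0.68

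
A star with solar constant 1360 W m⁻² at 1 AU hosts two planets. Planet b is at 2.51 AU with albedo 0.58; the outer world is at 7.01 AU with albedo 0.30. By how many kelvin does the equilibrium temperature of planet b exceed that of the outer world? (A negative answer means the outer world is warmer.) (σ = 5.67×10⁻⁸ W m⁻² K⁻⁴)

ΔT ≈ 45.3 K

T_eq = [S₀(1−A)/(4σd²)]^(1/4), so T ∝ (1−A)^(1/4) / √d.
T₁ = [1360×0.42/(4×5.67×10⁻⁸×2.51²)]^(1/4) = 141.40 K.
T₂ = [1360×0.70/(4×5.67×10⁻⁸×7.01²)]^(1/4) = 96.14 K.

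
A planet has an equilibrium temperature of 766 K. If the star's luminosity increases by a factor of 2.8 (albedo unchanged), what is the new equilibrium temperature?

T_eq ≈ 991 K

T_eq ∝ L^(1/4) · d^(−1/2).
T′ = 766 × 2.8^(1/4) = 991 K.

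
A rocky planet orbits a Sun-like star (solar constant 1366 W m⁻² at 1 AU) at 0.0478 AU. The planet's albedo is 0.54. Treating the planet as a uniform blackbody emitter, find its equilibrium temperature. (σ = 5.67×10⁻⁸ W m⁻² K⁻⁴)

T_eq ≈ 1050 K

Flux at 0.0478 AU: S = 1366/0.0478² = 5.98×10⁵ W m⁻².
Energy balance: absorbed = emitted ⇒ πR²·S(1−A) = 4πR²·σT_eq⁴, so T_eq⁴ = S(1−A)/(4σ).
T_eq = [5.98×10⁵ × 0.46 / (4 × 5.67×10⁻⁸)]^(1/4) = (1.21×10¹²)^(1/4) = 1050 K.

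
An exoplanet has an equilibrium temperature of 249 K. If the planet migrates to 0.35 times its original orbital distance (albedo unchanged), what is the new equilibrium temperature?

T_eq ≈ 421 K

T_eq ∝ L^(1/4) · d^(−1/2).
T′ = 249 / 0.35^(1/2) = 421 K.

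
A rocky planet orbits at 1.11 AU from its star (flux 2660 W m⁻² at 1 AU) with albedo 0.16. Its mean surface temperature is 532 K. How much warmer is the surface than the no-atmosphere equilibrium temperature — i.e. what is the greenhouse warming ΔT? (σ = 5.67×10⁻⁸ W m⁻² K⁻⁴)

S = 2660/1.11² = 2159 W m⁻².
T_eq = [S(1−A)/(4σ)]^(1/4) = [2159×0.84/(4×5.67×10⁻⁸)]^(1/4) = 299.0 K.
ΔT = T_surf − T_eq = 532 − 299.0.

ΔT ≈ 233.0 K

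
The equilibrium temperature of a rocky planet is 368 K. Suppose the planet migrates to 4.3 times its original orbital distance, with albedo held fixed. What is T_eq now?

T_eq ∝ L^(1/4) · d^(−1/2).
T′ = 368 / 4.3^(1/2) = 177 K.

T_eq ≈ 177 K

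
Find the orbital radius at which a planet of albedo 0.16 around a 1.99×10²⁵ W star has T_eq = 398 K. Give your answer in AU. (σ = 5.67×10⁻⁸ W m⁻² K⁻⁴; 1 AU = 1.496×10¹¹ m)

d ≈ 0.102 AU

From T_eq⁴ = L(1−A)/(16πσd²): d = √[L(1−A)/(16πσT_eq⁴)].
d = √[1.99×10²⁵ × 0.84 / (16π × 5.67×10⁻⁸ × (398)⁴)] = 1.53×10¹⁰ m = 0.102 AU.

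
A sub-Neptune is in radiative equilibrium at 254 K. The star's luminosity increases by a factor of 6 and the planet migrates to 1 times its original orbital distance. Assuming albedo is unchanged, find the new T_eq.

T_eq ≈ 398 K

T_eq ∝ L^(1/4) · d^(−1/2).
T′ = 254 × 6^(1/4) / 1^(1/2) = 398 K.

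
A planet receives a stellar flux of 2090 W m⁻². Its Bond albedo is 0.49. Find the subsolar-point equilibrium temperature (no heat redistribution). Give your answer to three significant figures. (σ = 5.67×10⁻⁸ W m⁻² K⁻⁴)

At the subsolar point the surface absorbs S(1−A) and emits σT⁴ per unit area — no factor of 4, since only the local patch is in balance.
T = [2090 × 0.51 / 5.67×10⁻⁸]^(1/4) = (1.88×10¹⁰)^(1/4) = 370 K.

T_ss ≈ 370 K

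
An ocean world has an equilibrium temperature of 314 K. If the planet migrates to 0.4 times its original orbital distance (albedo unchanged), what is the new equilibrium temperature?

T_eq ∝ L^(1/4) · d^(−1/2).
T′ = 314 / 0.4^(1/2) = 496 K.

T_eq ≈ 496 K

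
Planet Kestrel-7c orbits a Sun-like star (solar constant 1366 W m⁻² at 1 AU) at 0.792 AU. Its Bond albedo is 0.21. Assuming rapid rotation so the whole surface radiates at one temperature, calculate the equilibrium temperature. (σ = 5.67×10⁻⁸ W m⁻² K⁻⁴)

T_eq ≈ 295 K

Flux at 0.792 AU: S = 1366/0.792² = 2180 W m⁻².
Energy balance: absorbed = emitted ⇒ πR²·S(1−A) = 4πR²·σT_eq⁴, so T_eq⁴ = S(1−A)/(4σ).
T_eq = [2180 × 0.79 / (4 × 5.67×10⁻⁸)]^(1/4) = (7.59×10⁹)^(1/4) = 295 K.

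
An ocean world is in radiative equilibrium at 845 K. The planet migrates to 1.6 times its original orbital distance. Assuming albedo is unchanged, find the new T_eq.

T_eq ≈ 668 K

T_eq ∝ L^(1/4) · d^(−1/2).
T′ = 845 / 1.6^(1/2) = 668 K.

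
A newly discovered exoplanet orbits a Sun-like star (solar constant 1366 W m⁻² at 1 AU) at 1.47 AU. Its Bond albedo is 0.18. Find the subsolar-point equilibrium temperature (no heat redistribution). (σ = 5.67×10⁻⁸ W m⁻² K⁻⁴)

Flux at 1.47 AU: S = 1366/1.47² = 632 W m⁻².
At the subsolar point the surface absorbs S(1−A) and emits σT⁴ per unit area — no factor of 4, since only the local patch is in balance.
T = [632 × 0.82 / 5.67×10⁻⁸]^(1/4) = (9.14×10⁹)^(1/4) = 309 K.

T_ss ≈ 309 K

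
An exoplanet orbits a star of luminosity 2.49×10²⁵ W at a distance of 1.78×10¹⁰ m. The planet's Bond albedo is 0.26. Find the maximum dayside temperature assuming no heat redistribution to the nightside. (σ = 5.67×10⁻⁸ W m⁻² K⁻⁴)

T_ss ≈ 535 K

Flux: S = L/(4πd²) = 2.49×10²⁵/(4π×(1.78×10¹⁰)²) = 6250 W m⁻².
With no redistribution each surface element balances locally: S(1−A) = σT⁴.
T = [6250 × 0.74 / 5.67×10⁻⁸]^(1/4) = (8.16×10¹⁰)^(1/4) = 535 K.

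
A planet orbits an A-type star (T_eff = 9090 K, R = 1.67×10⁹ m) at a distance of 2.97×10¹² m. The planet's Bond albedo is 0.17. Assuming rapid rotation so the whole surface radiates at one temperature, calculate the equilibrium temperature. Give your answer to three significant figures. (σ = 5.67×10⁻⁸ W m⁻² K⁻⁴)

L = 4πR_⋆²σT_⋆⁴ = 4π(1.67×10⁹)² × 5.67×10⁻⁸ × (9090)⁴ = 1.36×10²⁸ W.
S = L/(4πd²) = 122 W m⁻².
Energy balance: absorbed = emitted ⇒ πR²·S(1−A) = 4πR²·σT_eq⁴, so T_eq⁴ = S(1−A)/(4σ).
T_eq = [122 × 0.83 / (4 × 5.67×10⁻⁸)]^(1/4) = (4.48×10⁸)^(1/4) = 145 K.

T_eq ≈ 145 K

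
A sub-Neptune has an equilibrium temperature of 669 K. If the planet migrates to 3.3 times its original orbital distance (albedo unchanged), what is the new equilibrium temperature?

T_eq ∝ L^(1/4) · d^(−1/2).
T′ = 669 / 3.3^(1/2) = 368 K.

T_eq ≈ 368 K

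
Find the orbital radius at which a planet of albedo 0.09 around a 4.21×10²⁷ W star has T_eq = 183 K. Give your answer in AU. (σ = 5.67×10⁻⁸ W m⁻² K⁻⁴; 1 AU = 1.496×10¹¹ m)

From T_eq⁴ = L(1−A)/(16πσd²): d = √[L(1−A)/(16πσT_eq⁴)].
d = √[4.21×10²⁷ × 0.91 / (16π × 5.67×10⁻⁸ × (183)⁴)] = 1.09×10¹² m = 7.32 AU.

d ≈ 7.32 AU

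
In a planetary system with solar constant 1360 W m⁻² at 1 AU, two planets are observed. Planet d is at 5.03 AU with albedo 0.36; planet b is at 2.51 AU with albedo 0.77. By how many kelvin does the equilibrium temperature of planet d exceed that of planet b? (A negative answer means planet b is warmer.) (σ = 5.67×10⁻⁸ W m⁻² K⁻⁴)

ΔT ≈ -10.7 K

T_eq = [S₀(1−A)/(4σd²)]^(1/4), so T ∝ (1−A)^(1/4) / √d.
T₁ = [1360×0.64/(4×5.67×10⁻⁸×5.03²)]^(1/4) = 110.98 K.
T₂ = [1360×0.23/(4×5.67×10⁻⁸×2.51²)]^(1/4) = 121.64 K.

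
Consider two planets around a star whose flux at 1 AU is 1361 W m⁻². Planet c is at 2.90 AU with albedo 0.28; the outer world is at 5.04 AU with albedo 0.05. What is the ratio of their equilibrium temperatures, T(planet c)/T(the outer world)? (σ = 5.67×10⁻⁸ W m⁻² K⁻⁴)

T_eq = [S₀(1−A)/(4σd²)]^(1/4), so T ∝ (1−A)^(1/4) / √d.
T₁ = [1361×0.72/(4×5.67×10⁻⁸×2.90²)]^(1/4) = 150.55 K.
T₂ = [1361×0.95/(4×5.67×10⁻⁸×5.04²)]^(1/4) = 122.40 K.

T₁/T₂ ≈ 1.230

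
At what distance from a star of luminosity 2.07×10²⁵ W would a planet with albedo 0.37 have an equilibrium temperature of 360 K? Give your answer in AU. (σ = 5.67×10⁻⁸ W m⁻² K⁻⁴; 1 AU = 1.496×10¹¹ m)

From T_eq⁴ = L(1−A)/(16πσd²): d = √[L(1−A)/(16πσT_eq⁴)].
d = √[2.07×10²⁵ × 0.63 / (16π × 5.67×10⁻⁸ × (360)⁴)] = 1.65×10¹⁰ m = 0.110 AU.

d ≈ 0.110 AU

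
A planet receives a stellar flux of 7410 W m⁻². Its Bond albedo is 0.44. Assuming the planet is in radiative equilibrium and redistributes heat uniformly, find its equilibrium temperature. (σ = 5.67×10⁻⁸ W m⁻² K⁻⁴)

Energy balance: absorbed = emitted ⇒ πR²·S(1−A) = 4πR²·σT_eq⁴, so T_eq⁴ = S(1−A)/(4σ).
T_eq = [7410 × 0.56 / (4 × 5.67×10⁻⁸)]^(1/4) = (1.83×10¹⁰)^(1/4) = 368 K.

T_eq ≈ 368 K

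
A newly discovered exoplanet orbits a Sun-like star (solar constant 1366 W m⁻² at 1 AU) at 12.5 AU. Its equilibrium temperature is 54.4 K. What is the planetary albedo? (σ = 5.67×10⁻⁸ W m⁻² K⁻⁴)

Flux at 12.5 AU: S = 1366/12.5² = 8.74 W m⁻².
From T_eq⁴ = S(1−A)/(4σ): 1−A = 4σT_eq⁴/S.
1−A = 4 × 5.67×10⁻⁸ × (54.4)⁴ / 8.74 = 0.227.

A ≈ 0.77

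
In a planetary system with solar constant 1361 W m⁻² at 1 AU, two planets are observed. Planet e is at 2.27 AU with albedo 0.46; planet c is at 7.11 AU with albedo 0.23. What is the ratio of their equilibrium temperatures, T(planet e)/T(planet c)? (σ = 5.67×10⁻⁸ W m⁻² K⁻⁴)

T_eq = [S₀(1−A)/(4σd²)]^(1/4), so T ∝ (1−A)^(1/4) / √d.
T₁ = [1361×0.54/(4×5.67×10⁻⁸×2.27²)]^(1/4) = 158.36 K.
T₂ = [1361×0.77/(4×5.67×10⁻⁸×7.11²)]^(1/4) = 97.78 K.

T₁/T₂ ≈ 1.620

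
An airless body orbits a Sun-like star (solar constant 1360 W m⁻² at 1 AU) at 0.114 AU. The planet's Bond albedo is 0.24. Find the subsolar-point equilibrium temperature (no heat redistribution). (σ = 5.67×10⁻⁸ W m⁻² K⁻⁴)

T_ss ≈ 1090 K

Flux at 0.114 AU: S = 1360/0.114² = 1.05×10⁵ W m⁻².
At the subsolar point the surface absorbs S(1−A) and emits σT⁴ per unit area — no factor of 4, since only the local patch is in balance.
T = [1.05×10⁵ × 0.76 / 5.67×10⁻⁸]^(1/4) = (1.40×10¹²)^(1/4) = 1090 K.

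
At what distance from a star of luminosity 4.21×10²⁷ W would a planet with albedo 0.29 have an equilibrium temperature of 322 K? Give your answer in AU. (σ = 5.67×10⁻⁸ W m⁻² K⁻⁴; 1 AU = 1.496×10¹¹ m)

From T_eq⁴ = L(1−A)/(16πσd²): d = √[L(1−A)/(16πσT_eq⁴)].
d = √[4.21×10²⁷ × 0.71 / (16π × 5.67×10⁻⁸ × (322)⁴)] = 3.12×10¹¹ m = 2.09 AU.

d ≈ 2.09 AU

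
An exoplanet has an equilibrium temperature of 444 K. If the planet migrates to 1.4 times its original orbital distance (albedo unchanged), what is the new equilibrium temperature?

T_eq ≈ 375 K

T_eq ∝ L^(1/4) · d^(−1/2).
T′ = 444 / 1.4^(1/2) = 375 K.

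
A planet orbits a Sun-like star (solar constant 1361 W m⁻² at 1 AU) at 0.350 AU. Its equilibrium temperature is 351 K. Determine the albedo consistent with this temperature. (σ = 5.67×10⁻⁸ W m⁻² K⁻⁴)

A ≈ 0.69

Flux at 0.350 AU: S = 1361/0.350² = 1.11×10⁴ W m⁻².
From T_eq⁴ = S(1−A)/(4σ): 1−A = 4σT_eq⁴/S.
1−A = 4 × 5.67×10⁻⁸ × (351)⁴ / 1.11×10⁴ = 0.310.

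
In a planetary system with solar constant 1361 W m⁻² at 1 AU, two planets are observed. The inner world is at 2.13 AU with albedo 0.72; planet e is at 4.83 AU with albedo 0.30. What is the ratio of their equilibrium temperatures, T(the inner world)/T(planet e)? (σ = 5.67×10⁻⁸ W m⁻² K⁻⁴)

T_eq = [S₀(1−A)/(4σd²)]^(1/4), so T ∝ (1−A)^(1/4) / √d.
T₁ = [1361×0.28/(4×5.67×10⁻⁸×2.13²)]^(1/4) = 138.72 K.
T₂ = [1361×0.70/(4×5.67×10⁻⁸×4.83²)]^(1/4) = 115.84 K.

T₁/T₂ ≈ 1.198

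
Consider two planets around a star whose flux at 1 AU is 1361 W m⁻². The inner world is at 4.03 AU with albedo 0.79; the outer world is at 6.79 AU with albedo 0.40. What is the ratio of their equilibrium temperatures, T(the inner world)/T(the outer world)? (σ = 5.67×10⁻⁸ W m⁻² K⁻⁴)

T_eq = [S₀(1−A)/(4σd²)]^(1/4), so T ∝ (1−A)^(1/4) / √d.
T₁ = [1361×0.21/(4×5.67×10⁻⁸×4.03²)]^(1/4) = 93.85 K.
T₂ = [1361×0.60/(4×5.67×10⁻⁸×6.79²)]^(1/4) = 94.01 K.

T₁/T₂ ≈ 0.998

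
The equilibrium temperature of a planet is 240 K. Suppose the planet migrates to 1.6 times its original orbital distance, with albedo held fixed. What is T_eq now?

T_eq ≈ 190 K

T_eq ∝ L^(1/4) · d^(−1/2).
T′ = 240 / 1.6^(1/2) = 190 K.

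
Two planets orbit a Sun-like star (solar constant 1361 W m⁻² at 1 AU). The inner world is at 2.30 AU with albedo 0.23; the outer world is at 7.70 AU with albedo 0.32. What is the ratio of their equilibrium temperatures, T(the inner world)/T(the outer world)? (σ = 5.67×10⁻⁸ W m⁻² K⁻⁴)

T₁/T₂ ≈ 1.887

T_eq = [S₀(1−A)/(4σd²)]^(1/4), so T ∝ (1−A)^(1/4) / √d.
T₁ = [1361×0.77/(4×5.67×10⁻⁸×2.30²)]^(1/4) = 171.91 K.
T₂ = [1361×0.68/(4×5.67×10⁻⁸×7.70²)]^(1/4) = 91.08 K.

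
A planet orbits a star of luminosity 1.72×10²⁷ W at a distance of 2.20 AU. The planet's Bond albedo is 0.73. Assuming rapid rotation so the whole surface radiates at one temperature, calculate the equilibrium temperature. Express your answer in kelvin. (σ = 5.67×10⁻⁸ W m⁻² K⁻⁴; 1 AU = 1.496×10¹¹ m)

T_eq ≈ 197 K

d = 2.20 AU = 3.29×10¹¹ m.
Flux: S = L/(4πd²) = 1.72×10²⁷/(4π×(3.29×10¹¹)²) = 1260 W m⁻².
Energy balance: absorbed = emitted ⇒ πR²·S(1−A) = 4πR²·σT_eq⁴, so T_eq⁴ = S(1−A)/(4σ).
T_eq = [1260 × 0.27 / (4 × 5.67×10⁻⁸)]^(1/4) = (1.50×10⁹)^(1/4) = 197 K.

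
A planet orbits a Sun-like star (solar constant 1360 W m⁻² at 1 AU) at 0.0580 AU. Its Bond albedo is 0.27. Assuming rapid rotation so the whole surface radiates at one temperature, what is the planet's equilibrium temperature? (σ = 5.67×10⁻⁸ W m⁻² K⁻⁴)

T_eq ≈ 1070 K

Flux at 0.0580 AU: S = 1360/0.0580² = 4.04×10⁵ W m⁻².
Energy balance: absorbed = emitted ⇒ πR²·S(1−A) = 4πR²·σT_eq⁴, so T_eq⁴ = S(1−A)/(4σ).
T_eq = [4.04×10⁵ × 0.73 / (4 × 5.67×10⁻⁸)]^(1/4) = (1.30×10¹²)^(1/4) = 1070 K.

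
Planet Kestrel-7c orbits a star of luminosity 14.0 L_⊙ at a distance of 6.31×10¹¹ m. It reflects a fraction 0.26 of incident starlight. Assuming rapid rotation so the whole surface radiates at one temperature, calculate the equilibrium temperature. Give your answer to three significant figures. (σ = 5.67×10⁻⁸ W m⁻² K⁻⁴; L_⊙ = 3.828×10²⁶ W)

T_eq ≈ 243 K

L = 14.0 × 3.828×10²⁶ = 5.36×10²⁷ W.
Flux: S = L/(4πd²) = 5.36×10²⁷/(4π×(6.31×10¹¹)²) = 1070 W m⁻².
Energy balance: absorbed = emitted ⇒ πR²·S(1−A) = 4πR²·σT_eq⁴, so T_eq⁴ = S(1−A)/(4σ).
T_eq = [1070 × 0.74 / (4 × 5.67×10⁻⁸)]^(1/4) = (3.49×10⁹)^(1/4) = 243 K.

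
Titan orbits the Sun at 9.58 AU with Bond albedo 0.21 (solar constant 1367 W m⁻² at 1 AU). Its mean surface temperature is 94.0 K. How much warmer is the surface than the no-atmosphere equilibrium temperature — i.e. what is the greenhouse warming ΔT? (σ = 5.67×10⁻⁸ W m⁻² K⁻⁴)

S = 1367/9.58² = 14.89 W m⁻².
T_eq = [S(1−A)/(4σ)]^(1/4) = [14.89×0.79/(4×5.67×10⁻⁸)]^(1/4) = 84.9 K.
ΔT = T_surf − T_eq = 94 − 84.9.

ΔT ≈ 9.1 K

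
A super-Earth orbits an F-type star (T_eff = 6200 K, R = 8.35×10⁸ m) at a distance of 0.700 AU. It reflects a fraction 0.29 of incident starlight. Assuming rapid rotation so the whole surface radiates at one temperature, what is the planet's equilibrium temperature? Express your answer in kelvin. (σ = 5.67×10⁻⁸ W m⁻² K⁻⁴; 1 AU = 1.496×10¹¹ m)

T_eq ≈ 359 K

d = 0.700 AU = 1.05×10¹¹ m.
L = 4πR_⋆²σT_⋆⁴ = 4π(8.35×10⁸)² × 5.67×10⁻⁸ × (6200)⁴ = 7.34×10²⁶ W.
S = L/(4πd²) = 5330 W m⁻².
Energy balance: absorbed = emitted ⇒ πR²·S(1−A) = 4πR²·σT_eq⁴, so T_eq⁴ = S(1−A)/(4σ).
T_eq = [5330 × 0.71 / (4 × 5.67×10⁻⁸)]^(1/4) = (1.67×10¹⁰)^(1/4) = 359 K.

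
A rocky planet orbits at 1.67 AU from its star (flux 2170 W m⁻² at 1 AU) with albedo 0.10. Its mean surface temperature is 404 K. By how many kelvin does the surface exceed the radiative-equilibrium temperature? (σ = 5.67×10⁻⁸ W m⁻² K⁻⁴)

S = 2170/1.67² = 778.1 W m⁻².
T_eq = [S(1−A)/(4σ)]^(1/4) = [778.1×0.90/(4×5.67×10⁻⁸)]^(1/4) = 235.7 K.
ΔT = T_surf − T_eq = 404 − 235.7.

ΔT ≈ 168.3 K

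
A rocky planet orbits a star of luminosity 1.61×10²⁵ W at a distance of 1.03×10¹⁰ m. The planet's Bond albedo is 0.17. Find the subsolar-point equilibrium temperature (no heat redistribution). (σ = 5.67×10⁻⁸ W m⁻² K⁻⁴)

T_ss ≈ 648 K

Flux: S = L/(4πd²) = 1.61×10²⁵/(4π×(1.03×10¹⁰)²) = 1.21×10⁴ W m⁻².
At the subsolar point the surface absorbs S(1−A) and emits σT⁴ per unit area — no factor of 4, since only the local patch is in balance.
T = [1.21×10⁴ × 0.83 / 5.67×10⁻⁸]^(1/4) = (1.77×10¹¹)^(1/4) = 648 K.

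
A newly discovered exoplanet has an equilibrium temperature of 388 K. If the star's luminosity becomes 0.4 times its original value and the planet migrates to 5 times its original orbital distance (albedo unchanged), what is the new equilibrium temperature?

T_eq ∝ L^(1/4) · d^(−1/2).
T′ = 388 × 0.4^(1/4) / 5^(1/2) = 138 K.

T_eq ≈ 138 K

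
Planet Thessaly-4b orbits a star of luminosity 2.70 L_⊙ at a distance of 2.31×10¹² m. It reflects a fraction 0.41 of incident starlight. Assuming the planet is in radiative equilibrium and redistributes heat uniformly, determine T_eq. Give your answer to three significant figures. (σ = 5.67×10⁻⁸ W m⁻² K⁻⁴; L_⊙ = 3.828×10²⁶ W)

T_eq ≈ 79.6 K

L = 2.70 × 3.828×10²⁶ = 1.03×10²⁷ W.
Flux: S = L/(4πd²) = 1.03×10²⁷/(4π×(2.31×10¹²)²) = 15.4 W m⁻².
Energy balance: absorbed = emitted ⇒ πR²·S(1−A) = 4πR²·σT_eq⁴, so T_eq⁴ = S(1−A)/(4σ).
T_eq = [15.4 × 0.59 / (4 × 5.67×10⁻⁸)]^(1/4) = (4.01×10⁷)^(1/4) = 79.6 K.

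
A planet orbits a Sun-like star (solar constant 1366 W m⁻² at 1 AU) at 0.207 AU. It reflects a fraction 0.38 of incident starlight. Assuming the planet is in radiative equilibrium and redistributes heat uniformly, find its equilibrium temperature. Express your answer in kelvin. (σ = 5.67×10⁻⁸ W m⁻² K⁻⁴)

Flux at 0.207 AU: S = 1366/0.207² = 3.19×10⁴ W m⁻².
Energy balance: absorbed = emitted ⇒ πR²·S(1−A) = 4πR²·σT_eq⁴, so T_eq⁴ = S(1−A)/(4σ).
T_eq = [3.19×10⁴ × 0.62 / (4 × 5.67×10⁻⁸)]^(1/4) = (8.71×10¹⁰)^(1/4) = 543 K.

T_eq ≈ 543 K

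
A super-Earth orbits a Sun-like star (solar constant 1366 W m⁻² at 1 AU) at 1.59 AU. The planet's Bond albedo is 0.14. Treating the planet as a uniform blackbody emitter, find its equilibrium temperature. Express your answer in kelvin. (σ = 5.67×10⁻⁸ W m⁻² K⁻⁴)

T_eq ≈ 213 K

Flux at 1.59 AU: S = 1366/1.59² = 540 W m⁻².
Energy balance: absorbed = emitted ⇒ πR²·S(1−A) = 4πR²·σT_eq⁴, so T_eq⁴ = S(1−A)/(4σ).
T_eq = [540 × 0.86 / (4 × 5.67×10⁻⁸)]^(1/4) = (2.05×10⁹)^(1/4) = 213 K.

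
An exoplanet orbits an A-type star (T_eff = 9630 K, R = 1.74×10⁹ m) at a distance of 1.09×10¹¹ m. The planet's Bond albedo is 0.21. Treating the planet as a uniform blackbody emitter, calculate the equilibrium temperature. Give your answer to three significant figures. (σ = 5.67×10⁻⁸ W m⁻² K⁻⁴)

T_eq ≈ 811 K

L = 4πR_⋆²σT_⋆⁴ = 4π(1.74×10⁹)² × 5.67×10⁻⁸ × (9630)⁴ = 1.86×10²⁸ W.
S = L/(4πd²) = 1.24×10⁵ W m⁻².
Energy balance: absorbed = emitted ⇒ πR²·S(1−A) = 4πR²·σT_eq⁴, so T_eq⁴ = S(1−A)/(4σ).
T_eq = [1.24×10⁵ × 0.79 / (4 × 5.67×10⁻⁸)]^(1/4) = (4.33×10¹¹)^(1/4) = 811 K.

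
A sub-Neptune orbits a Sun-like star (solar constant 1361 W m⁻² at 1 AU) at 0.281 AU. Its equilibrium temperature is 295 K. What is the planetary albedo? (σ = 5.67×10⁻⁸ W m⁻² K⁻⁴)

Flux at 0.281 AU: S = 1361/0.281² = 1.72×10⁴ W m⁻².
From T_eq⁴ = S(1−A)/(4σ): 1−A = 4σT_eq⁴/S.
1−A = 4 × 5.67×10⁻⁸ × (295)⁴ / 1.72×10⁴ = 0.100.

A ≈ 0.90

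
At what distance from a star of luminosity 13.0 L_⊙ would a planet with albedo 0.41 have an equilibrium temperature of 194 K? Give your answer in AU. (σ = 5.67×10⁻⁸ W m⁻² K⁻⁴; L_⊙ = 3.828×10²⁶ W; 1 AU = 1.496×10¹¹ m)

L = 13.0 × 3.828×10²⁶ = 4.98×10²⁷ W.
From T_eq⁴ = L(1−A)/(16πσd²): d = √[L(1−A)/(16πσT_eq⁴)].
d = √[4.98×10²⁷ × 0.59 / (16π × 5.67×10⁻⁸ × (194)⁴)] = 8.53×10¹¹ m = 5.70 AU.

d ≈ 5.70 AU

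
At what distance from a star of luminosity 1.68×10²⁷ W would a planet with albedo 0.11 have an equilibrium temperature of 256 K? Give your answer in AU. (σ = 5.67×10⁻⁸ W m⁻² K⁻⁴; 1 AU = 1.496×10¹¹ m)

From T_eq⁴ = L(1−A)/(16πσd²): d = √[L(1−A)/(16πσT_eq⁴)].
d = √[1.68×10²⁷ × 0.89 / (16π × 5.67×10⁻⁸ × (256)⁴)] = 3.49×10¹¹ m = 2.34 AU.

d ≈ 2.34 AU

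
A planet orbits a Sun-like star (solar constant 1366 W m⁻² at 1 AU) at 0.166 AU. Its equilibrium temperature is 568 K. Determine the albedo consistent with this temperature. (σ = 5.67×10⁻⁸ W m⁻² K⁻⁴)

Flux at 0.166 AU: S = 1366/0.166² = 4.96×10⁴ W m⁻².
From T_eq⁴ = S(1−A)/(4σ): 1−A = 4σT_eq⁴/S.
1−A = 4 × 5.67×10⁻⁸ × (568)⁴ / 4.96×10⁴ = 0.476.

A ≈ 0.52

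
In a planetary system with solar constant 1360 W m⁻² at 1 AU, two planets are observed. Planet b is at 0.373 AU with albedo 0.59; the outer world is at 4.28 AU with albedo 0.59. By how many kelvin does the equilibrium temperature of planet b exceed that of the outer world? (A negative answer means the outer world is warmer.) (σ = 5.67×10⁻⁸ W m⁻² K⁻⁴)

T_eq = [S₀(1−A)/(4σd²)]^(1/4), so T ∝ (1−A)^(1/4) / √d.
T₁ = [1360×0.41/(4×5.67×10⁻⁸×0.373²)]^(1/4) = 364.60 K.
T₂ = [1360×0.41/(4×5.67×10⁻⁸×4.28²)]^(1/4) = 107.63 K.

ΔT ≈ 257.0 K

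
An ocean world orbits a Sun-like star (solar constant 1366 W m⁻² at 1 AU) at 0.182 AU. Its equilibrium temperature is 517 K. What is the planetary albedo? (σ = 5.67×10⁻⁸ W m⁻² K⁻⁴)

Flux at 0.182 AU: S = 1366/0.182² = 4.12×10⁴ W m⁻².
From T_eq⁴ = S(1−A)/(4σ): 1−A = 4σT_eq⁴/S.
1−A = 4 × 5.67×10⁻⁸ × (517)⁴ / 4.12×10⁴ = 0.393.

A ≈ 0.61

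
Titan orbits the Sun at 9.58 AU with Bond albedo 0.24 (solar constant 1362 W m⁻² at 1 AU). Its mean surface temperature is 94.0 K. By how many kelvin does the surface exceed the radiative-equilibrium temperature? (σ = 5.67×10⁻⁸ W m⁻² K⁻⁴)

S = 1362/9.58² = 14.84 W m⁻².
T_eq = [S(1−A)/(4σ)]^(1/4) = [14.84×0.76/(4×5.67×10⁻⁸)]^(1/4) = 84.0 K.
ΔT = T_surf − T_eq = 94 − 84.0.

ΔT ≈ 10.0 K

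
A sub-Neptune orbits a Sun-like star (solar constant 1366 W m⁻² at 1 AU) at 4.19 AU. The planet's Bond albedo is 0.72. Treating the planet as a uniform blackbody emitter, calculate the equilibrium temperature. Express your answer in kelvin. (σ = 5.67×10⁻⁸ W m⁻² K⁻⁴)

Flux at 4.19 AU: S = 1366/4.19² = 77.8 W m⁻².
Energy balance: absorbed = emitted ⇒ πR²·S(1−A) = 4πR²·σT_eq⁴, so T_eq⁴ = S(1−A)/(4σ).
T_eq = [77.8 × 0.28 / (4 × 5.67×10⁻⁸)]^(1/4) = (9.61×10⁷)^(1/4) = 99.0 K.

T_eq ≈ 99.0 K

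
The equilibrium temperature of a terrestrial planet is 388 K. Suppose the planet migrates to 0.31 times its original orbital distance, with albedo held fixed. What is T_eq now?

T_eq ≈ 697 K

T_eq ∝ L^(1/4) · d^(−1/2).
T′ = 388 / 0.31^(1/2) = 697 K.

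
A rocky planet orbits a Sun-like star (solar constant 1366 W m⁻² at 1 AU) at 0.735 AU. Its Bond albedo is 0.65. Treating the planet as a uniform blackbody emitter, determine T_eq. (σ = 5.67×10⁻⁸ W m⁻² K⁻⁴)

T_eq ≈ 250 K

Flux at 0.735 AU: S = 1366/0.735² = 2530 W m⁻².
Energy balance: absorbed = emitted ⇒ πR²·S(1−A) = 4πR²·σT_eq⁴, so T_eq⁴ = S(1−A)/(4σ).
T_eq = [2530 × 0.35 / (4 × 5.67×10⁻⁸)]^(1/4) = (3.90×10⁹)^(1/4) = 250 K.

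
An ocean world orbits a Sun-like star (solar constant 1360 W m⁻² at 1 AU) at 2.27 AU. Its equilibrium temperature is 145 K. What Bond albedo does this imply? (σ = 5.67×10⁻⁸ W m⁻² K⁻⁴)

Flux at 2.27 AU: S = 1360/2.27² = 264 W m⁻².
From T_eq⁴ = S(1−A)/(4σ): 1−A = 4σT_eq⁴/S.
1−A = 4 × 5.67×10⁻⁸ × (145)⁴ / 264 = 0.380.

A ≈ 0.62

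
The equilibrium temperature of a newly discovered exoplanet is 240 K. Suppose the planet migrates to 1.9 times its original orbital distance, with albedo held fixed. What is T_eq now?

T_eq ≈ 174 K

T_eq ∝ L^(1/4) · d^(−1/2).
T′ = 240 / 1.9^(1/2) = 174 K.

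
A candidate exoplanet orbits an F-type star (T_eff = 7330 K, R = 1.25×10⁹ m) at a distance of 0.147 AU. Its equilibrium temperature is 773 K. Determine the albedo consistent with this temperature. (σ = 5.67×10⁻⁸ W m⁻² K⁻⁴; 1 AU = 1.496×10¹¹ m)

A ≈ 0.85

d = 0.147 AU = 2.20×10¹⁰ m.
L = 4πR_⋆²σT_⋆⁴ = 4π(1.25×10⁹)² × 5.67×10⁻⁸ × (7330)⁴ = 3.21×10²⁷ W.
S = L/(4πd²) = 5.29×10⁵ W m⁻².
From T_eq⁴ = S(1−A)/(4σ): 1−A = 4σT_eq⁴/S.
1−A = 4 × 5.67×10⁻⁸ × (773)⁴ / 5.29×10⁵ = 0.153.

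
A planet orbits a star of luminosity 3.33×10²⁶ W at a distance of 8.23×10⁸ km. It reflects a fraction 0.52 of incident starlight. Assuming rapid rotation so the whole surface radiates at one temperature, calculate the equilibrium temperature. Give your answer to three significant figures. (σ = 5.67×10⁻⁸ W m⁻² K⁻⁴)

d = 8.23×10⁸ km = 8.23×10¹¹ m.
Flux: S = L/(4πd²) = 3.33×10²⁶/(4π×(8.23×10¹¹)²) = 39.1 W m⁻².
Energy balance: absorbed = emitted ⇒ πR²·S(1−A) = 4πR²·σT_eq⁴, so T_eq⁴ = S(1−A)/(4σ).
T_eq = [39.1 × 0.48 / (4 × 5.67×10⁻⁸)]^(1/4) = (8.28×10⁷)^(1/4) = 95.4 K.

T_eq ≈ 95.4 K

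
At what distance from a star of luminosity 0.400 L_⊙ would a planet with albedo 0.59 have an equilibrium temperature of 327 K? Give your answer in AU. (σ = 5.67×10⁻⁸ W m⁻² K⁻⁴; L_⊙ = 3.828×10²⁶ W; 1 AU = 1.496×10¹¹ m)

L = 0.400 × 3.828×10²⁶ = 1.53×10²⁶ W.
From T_eq⁴ = L(1−A)/(16πσd²): d = √[L(1−A)/(16πσT_eq⁴)].
d = √[1.53×10²⁶ × 0.41 / (16π × 5.67×10⁻⁸ × (327)⁴)] = 4.39×10¹⁰ m = 0.293 AU.

d ≈ 0.293 AU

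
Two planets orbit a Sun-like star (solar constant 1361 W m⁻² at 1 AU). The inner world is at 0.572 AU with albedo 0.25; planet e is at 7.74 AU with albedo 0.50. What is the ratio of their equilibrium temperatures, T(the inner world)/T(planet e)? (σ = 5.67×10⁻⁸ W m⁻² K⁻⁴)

T_eq = [S₀(1−A)/(4σd²)]^(1/4), so T ∝ (1−A)^(1/4) / √d.
T₁ = [1361×0.75/(4×5.67×10⁻⁸×0.572²)]^(1/4) = 342.47 K.
T₂ = [1361×0.50/(4×5.67×10⁻⁸×7.74²)]^(1/4) = 84.13 K.

T₁/T₂ ≈ 4.071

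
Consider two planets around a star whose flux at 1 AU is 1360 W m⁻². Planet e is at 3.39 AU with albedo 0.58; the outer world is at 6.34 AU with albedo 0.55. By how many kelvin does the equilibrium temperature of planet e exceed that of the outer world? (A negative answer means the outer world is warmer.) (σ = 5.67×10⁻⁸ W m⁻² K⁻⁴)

T_eq = [S₀(1−A)/(4σd²)]^(1/4), so T ∝ (1−A)^(1/4) / √d.
T₁ = [1360×0.42/(4×5.67×10⁻⁸×3.39²)]^(1/4) = 121.67 K.
T₂ = [1360×0.45/(4×5.67×10⁻⁸×6.34²)]^(1/4) = 90.52 K.

ΔT ≈ 31.2 K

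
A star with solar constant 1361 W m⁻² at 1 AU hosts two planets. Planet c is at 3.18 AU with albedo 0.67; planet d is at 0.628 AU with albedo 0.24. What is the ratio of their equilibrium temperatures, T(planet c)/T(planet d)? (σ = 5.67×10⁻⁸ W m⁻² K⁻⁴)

T_eq = [S₀(1−A)/(4σd²)]^(1/4), so T ∝ (1−A)^(1/4) / √d.
T₁ = [1361×0.33/(4×5.67×10⁻⁸×3.18²)]^(1/4) = 118.30 K.
T₂ = [1361×0.76/(4×5.67×10⁻⁸×0.628²)]^(1/4) = 327.93 K.

T₁/T₂ ≈ 0.361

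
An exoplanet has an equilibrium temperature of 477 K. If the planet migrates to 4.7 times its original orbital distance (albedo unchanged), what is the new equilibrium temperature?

T_eq ≈ 220 K

T_eq ∝ L^(1/4) · d^(−1/2).
T′ = 477 / 4.7^(1/2) = 220 K.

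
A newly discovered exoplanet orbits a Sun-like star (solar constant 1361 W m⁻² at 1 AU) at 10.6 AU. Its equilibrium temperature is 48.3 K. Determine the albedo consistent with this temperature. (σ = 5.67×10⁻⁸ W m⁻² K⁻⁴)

A ≈ 0.90

Flux at 10.6 AU: S = 1361/10.6² = 12.1 W m⁻².
From T_eq⁴ = S(1−A)/(4σ): 1−A = 4σT_eq⁴/S.
1−A = 4 × 5.67×10⁻⁸ × (48.3)⁴ / 12.1 = 0.102.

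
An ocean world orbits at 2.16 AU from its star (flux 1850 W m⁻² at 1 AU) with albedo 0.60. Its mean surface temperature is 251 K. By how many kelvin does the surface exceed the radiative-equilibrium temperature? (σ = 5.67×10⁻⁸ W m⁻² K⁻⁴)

S = 1850/2.16² = 396.5 W m⁻².
T_eq = [S(1−A)/(4σ)]^(1/4) = [396.5×0.40/(4×5.67×10⁻⁸)]^(1/4) = 162.6 K.
ΔT = T_surf − T_eq = 251 − 162.6.

ΔT ≈ 88.4 K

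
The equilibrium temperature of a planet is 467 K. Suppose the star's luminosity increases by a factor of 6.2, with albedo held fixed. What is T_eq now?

T_eq ∝ L^(1/4) · d^(−1/2).
T′ = 467 × 6.2^(1/4) = 737 K.

T_eq ≈ 737 K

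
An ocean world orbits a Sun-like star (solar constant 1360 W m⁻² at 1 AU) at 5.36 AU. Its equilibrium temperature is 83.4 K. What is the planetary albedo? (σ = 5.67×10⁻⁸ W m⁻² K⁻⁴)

Flux at 5.36 AU: S = 1360/5.36² = 47.3 W m⁻².
From T_eq⁴ = S(1−A)/(4σ): 1−A = 4σT_eq⁴/S.
1−A = 4 × 5.67×10⁻⁸ × (83.4)⁴ / 47.3 = 0.232.

A ≈ 0.77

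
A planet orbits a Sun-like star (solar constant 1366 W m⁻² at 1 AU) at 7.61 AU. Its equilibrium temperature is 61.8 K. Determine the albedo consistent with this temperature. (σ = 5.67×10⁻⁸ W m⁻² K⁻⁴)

A ≈ 0.86

Flux at 7.61 AU: S = 1366/7.61² = 23.6 W m⁻².
From T_eq⁴ = S(1−A)/(4σ): 1−A = 4σT_eq⁴/S.
1−A = 4 × 5.67×10⁻⁸ × (61.8)⁴ / 23.6 = 0.140.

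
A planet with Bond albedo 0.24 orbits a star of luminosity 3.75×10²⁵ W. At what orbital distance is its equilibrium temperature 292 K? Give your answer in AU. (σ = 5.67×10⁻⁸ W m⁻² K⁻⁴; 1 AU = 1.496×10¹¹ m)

From T_eq⁴ = L(1−A)/(16πσd²): d = √[L(1−A)/(16πσT_eq⁴)].
d = √[3.75×10²⁵ × 0.76 / (16π × 5.67×10⁻⁸ × (292)⁴)] = 3.71×10¹⁰ m = 0.248 AU.

d ≈ 0.248 AU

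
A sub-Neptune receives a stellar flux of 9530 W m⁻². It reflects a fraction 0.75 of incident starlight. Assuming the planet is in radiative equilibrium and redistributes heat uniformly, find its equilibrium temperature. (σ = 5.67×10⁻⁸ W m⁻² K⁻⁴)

T_eq ≈ 320 K

Energy balance: absorbed = emitted ⇒ πR²·S(1−A) = 4πR²·σT_eq⁴, so T_eq⁴ = S(1−A)/(4σ).
T_eq = [9530 × 0.25 / (4 × 5.67×10⁻⁸)]^(1/4) = (1.05×10¹⁰)^(1/4) = 320 K.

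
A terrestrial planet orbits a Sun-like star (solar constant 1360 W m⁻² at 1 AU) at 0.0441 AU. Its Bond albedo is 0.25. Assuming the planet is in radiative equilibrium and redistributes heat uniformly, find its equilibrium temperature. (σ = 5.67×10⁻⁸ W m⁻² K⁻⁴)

T_eq ≈ 1230 K

Flux at 0.0441 AU: S = 1360/0.0441² = 6.99×10⁵ W m⁻².
Energy balance: absorbed = emitted ⇒ πR²·S(1−A) = 4πR²·σT_eq⁴, so T_eq⁴ = S(1−A)/(4σ).
T_eq = [6.99×10⁵ × 0.75 / (4 × 5.67×10⁻⁸)]^(1/4) = (2.31×10¹²)^(1/4) = 1230 K.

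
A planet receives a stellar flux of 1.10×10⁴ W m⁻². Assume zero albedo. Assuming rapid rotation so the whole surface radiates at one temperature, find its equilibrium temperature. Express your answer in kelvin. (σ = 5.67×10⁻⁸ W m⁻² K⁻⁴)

T_eq ≈ 469 K

Energy balance: absorbed = emitted ⇒ πR²·S(1−A) = 4πR²·σT_eq⁴, so T_eq⁴ = S(1−A)/(4σ).
T_eq = [1.10×10⁴ × 1.00 / (4 × 5.67×10⁻⁸)]^(1/4) = (4.85×10¹⁰)^(1/4) = 469 K.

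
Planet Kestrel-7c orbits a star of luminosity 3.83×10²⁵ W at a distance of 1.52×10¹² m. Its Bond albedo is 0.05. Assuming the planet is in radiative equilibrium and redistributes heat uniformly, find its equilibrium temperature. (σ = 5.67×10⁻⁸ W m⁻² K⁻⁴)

T_eq ≈ 48.5 K

Flux: S = L/(4πd²) = 3.83×10²⁵/(4π×(1.52×10¹²)²) = 1.32 W m⁻².
Energy balance: absorbed = emitted ⇒ πR²·S(1−A) = 4πR²·σT_eq⁴, so T_eq⁴ = S(1−A)/(4σ).
T_eq = [1.32 × 0.95 / (4 × 5.67×10⁻⁸)]^(1/4) = (5.53×10⁶)^(1/4) = 48.5 K.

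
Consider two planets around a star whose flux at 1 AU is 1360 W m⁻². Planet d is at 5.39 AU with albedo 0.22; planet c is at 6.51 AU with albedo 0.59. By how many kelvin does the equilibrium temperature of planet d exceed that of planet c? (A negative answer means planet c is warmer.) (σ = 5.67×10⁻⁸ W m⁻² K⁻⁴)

T_eq = [S₀(1−A)/(4σd²)]^(1/4), so T ∝ (1−A)^(1/4) / √d.
T₁ = [1360×0.78/(4×5.67×10⁻⁸×5.39²)]^(1/4) = 112.64 K.
T₂ = [1360×0.41/(4×5.67×10⁻⁸×6.51²)]^(1/4) = 87.27 K.

ΔT ≈ 25.4 K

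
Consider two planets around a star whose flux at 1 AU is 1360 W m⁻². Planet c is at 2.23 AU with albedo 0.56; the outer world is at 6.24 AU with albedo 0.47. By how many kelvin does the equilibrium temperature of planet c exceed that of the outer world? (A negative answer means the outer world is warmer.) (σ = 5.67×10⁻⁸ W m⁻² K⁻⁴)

T_eq = [S₀(1−A)/(4σd²)]^(1/4), so T ∝ (1−A)^(1/4) / √d.
T₁ = [1360×0.44/(4×5.67×10⁻⁸×2.23²)]^(1/4) = 151.77 K.
T₂ = [1360×0.53/(4×5.67×10⁻⁸×6.24²)]^(1/4) = 95.05 K.

ΔT ≈ 56.7 K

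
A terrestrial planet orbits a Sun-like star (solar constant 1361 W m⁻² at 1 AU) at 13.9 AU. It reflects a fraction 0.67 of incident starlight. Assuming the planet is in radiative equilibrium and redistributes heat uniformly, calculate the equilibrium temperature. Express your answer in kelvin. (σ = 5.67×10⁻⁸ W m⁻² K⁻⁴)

T_eq ≈ 56.6 K

Flux at 13.9 AU: S = 1361/13.9² = 7.04 W m⁻².
Energy balance: absorbed = emitted ⇒ πR²·S(1−A) = 4πR²·σT_eq⁴, so T_eq⁴ = S(1−A)/(4σ).
T_eq = [7.04 × 0.33 / (4 × 5.67×10⁻⁸)]^(1/4) = (1.02×10⁷)^(1/4) = 56.6 K.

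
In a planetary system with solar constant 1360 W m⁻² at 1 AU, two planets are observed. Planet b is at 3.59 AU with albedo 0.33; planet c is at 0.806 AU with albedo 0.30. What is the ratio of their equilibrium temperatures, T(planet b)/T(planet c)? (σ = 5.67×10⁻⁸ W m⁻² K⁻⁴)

T_eq = [S₀(1−A)/(4σd²)]^(1/4), so T ∝ (1−A)^(1/4) / √d.
T₁ = [1360×0.67/(4×5.67×10⁻⁸×3.59²)]^(1/4) = 132.88 K.
T₂ = [1360×0.70/(4×5.67×10⁻⁸×0.806²)]^(1/4) = 283.52 K.

T₁/T₂ ≈ 0.469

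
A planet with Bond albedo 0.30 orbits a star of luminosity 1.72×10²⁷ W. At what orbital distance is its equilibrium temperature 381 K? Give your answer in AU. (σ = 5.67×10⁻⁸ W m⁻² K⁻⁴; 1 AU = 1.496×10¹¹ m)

d ≈ 0.946 AU

From T_eq⁴ = L(1−A)/(16πσd²): d = √[L(1−A)/(16πσT_eq⁴)].
d = √[1.72×10²⁷ × 0.70 / (16π × 5.67×10⁻⁸ × (381)⁴)] = 1.42×10¹¹ m = 0.946 AU.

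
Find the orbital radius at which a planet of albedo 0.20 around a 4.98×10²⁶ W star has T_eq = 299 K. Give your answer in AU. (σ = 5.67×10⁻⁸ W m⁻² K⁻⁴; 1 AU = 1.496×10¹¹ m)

d ≈ 0.884 AU

From T_eq⁴ = L(1−A)/(16πσd²): d = √[L(1−A)/(16πσT_eq⁴)].
d = √[4.98×10²⁶ × 0.80 / (16π × 5.67×10⁻⁸ × (299)⁴)] = 1.32×10¹¹ m = 0.884 AU.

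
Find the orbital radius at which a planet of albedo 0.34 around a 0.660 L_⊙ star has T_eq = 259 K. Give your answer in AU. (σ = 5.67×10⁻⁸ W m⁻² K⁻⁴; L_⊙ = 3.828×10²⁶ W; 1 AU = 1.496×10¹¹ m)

d ≈ 0.762 AU

L = 0.660 × 3.828×10²⁶ = 2.53×10²⁶ W.
From T_eq⁴ = L(1−A)/(16πσd²): d = √[L(1−A)/(16πσT_eq⁴)].
d = √[2.53×10²⁶ × 0.66 / (16π × 5.67×10⁻⁸ × (259)⁴)] = 1.14×10¹¹ m = 0.762 AU.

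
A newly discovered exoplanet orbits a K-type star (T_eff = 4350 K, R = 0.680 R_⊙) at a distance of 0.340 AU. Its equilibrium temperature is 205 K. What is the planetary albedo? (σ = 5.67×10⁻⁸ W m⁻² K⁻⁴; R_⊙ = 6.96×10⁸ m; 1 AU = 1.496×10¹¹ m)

R_⋆ = 0.680 × 6.96×10⁸ = 4.73×10⁸ m.
d = 0.340 AU = 5.09×10¹⁰ m.
L = 4πR_⋆²σT_⋆⁴ = 4π(4.73×10⁸)² × 5.67×10⁻⁸ × (4350)⁴ = 5.71×10²⁵ W.
S = L/(4πd²) = 1760 W m⁻².
From T_eq⁴ = S(1−A)/(4σ): 1−A = 4σT_eq⁴/S.
1−A = 4 × 5.67×10⁻⁸ × (205)⁴ / 1760 = 0.228.

A ≈ 0.77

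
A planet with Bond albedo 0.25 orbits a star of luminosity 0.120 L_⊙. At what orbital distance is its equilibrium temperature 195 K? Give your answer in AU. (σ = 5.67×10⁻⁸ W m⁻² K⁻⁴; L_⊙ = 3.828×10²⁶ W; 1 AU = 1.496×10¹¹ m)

L = 0.120 × 3.828×10²⁶ = 4.59×10²⁵ W.
From T_eq⁴ = L(1−A)/(16πσd²): d = √[L(1−A)/(16πσT_eq⁴)].
d = √[4.59×10²⁵ × 0.75 / (16π × 5.67×10⁻⁸ × (195)⁴)] = 9.14×10¹⁰ m = 0.611 AU.

d ≈ 0.611 AU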